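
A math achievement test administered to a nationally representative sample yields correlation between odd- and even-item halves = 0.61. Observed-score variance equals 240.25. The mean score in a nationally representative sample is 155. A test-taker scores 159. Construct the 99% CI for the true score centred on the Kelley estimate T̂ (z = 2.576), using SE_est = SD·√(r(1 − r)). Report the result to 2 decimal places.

[140.92, 175.14]

SD = √240.25 ≈ 15.500
Full-length reliability (Spearman-Brown) = 2(0.61)/(1+0.61) ≈ 0.758
T̂ = r·X + (1 − r)·M = 0.758×159 + 0.242×155 ≈ 120.484 + 37.547 ≈ 158.031
SE_est = SD × √(r(1 − r)) = 15.500 × √0.184 ≈ 15.500 × 0.428 ≈ 6.641
99% CI: 158.031 ± 17.107 ≈ (140.924, 175.138)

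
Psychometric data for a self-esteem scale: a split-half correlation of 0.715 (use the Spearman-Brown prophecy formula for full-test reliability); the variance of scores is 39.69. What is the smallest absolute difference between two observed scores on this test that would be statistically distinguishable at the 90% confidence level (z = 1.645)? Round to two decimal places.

5.97

σ = 39.69^(1/2) = 6.30000
Full-length reliability (Spearman-Brown) = 2(0.715)/(1+0.715) ≈ 0.83382
SEM = 6.30000 · √(1 − 0.83382) = 6.30000 · √0.16618 ≈ 6.30000 · 0.40765 ≈ 2.56821
SE_diff = SEM · √2 ≈ 2.56821 · 1.41421 ≈ 3.63200
Minimum reliable difference = 1.645 · SE_diff ≈ 1.645 · 3.63200 ≈ 5.97464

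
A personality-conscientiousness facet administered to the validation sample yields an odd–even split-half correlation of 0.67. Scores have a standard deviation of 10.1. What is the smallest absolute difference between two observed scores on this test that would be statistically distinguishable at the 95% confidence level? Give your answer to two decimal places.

12.44

Spearman-Brown: r = 2(0.67) / (1 + 0.67) = 1.3400 / 1.6700 ≈ 0.8024
SEM = 10.1000*√(1 − 0.8024) ≈ 4.4897
Standard error of the difference = 4.4897·√2 ≈ 6.3494
Smallest detectable difference = 1.96*6.3494 ≈ 12.4449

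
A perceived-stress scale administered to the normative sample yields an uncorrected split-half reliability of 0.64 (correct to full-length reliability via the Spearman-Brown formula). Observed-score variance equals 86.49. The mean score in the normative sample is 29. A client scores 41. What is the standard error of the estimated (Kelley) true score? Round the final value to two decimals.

3.85

SD = √86.49 ≃ 9.300
r_full = 2·0.64 / (1 + 0.64) ≃ 0.780
SE_est = SD × √(r(1 − r)) = 9.300 × √0.171 ≃ 9.300 × 0.414 ≃ 3.849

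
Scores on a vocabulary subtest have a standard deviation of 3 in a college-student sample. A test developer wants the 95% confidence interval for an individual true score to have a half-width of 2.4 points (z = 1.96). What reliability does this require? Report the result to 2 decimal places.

SEM needed = half-width / z = 2.4/1.96 ≈ 1.224
Required reliability = 1 − (SEM/SD)² = 1 − 0.167 ≈ 0.833

0.83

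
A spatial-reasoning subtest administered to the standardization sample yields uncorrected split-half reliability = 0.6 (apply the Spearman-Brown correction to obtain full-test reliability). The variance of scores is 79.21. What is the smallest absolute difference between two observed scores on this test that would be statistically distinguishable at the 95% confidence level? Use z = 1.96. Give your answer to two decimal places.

12.33

SD = √79.21 ≈ 8.9000
Spearman-Brown: r = 2(0.6) / (1 + 0.6) = 1.2000 / 1.6000 ≈ 0.7500
SEM = 8.9000 · √(1 − 0.7500) = 8.9000 · √0.2500 ≈ 8.9000 · 0.5000 ≈ 4.4500
SE_diff = √2 · SEM ≈ 6.2933
Minimum reliable difference = 1.96 · SE_diff ≈ 1.96 · 6.2933 ≈ 12.3348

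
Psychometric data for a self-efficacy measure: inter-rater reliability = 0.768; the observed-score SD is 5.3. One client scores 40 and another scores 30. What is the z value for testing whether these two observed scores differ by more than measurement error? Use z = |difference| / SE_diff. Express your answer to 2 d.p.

2.77

SEM = 5.3000 * √(1 − 0.7680) = 5.3000 * √0.2320 ≃ 5.3000 * 0.4817 ≃ 2.5528
SE_diff = SEM * √2 ≃ 2.5528 * 1.4142 ≃ 3.6102
z = 10 / 3.6102 ≃ 2.7699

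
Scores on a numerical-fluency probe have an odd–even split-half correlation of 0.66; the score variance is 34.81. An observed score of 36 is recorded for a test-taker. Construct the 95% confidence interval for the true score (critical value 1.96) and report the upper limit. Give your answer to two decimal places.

σ = 34.81^(1/2) = 5.90000
r_full = 2·0.66 / (1 + 0.66) ≃ 0.79518
The standard error of measurement is 5.90000*√(1 − 0.79518) ≃ 5.90000*0.45257 ≃ 2.67016.
Half-width = 1.96*2.67016 ≃ 5.23352
Upper limit = 36 + 5.23352 ≃ 41.23352

41.23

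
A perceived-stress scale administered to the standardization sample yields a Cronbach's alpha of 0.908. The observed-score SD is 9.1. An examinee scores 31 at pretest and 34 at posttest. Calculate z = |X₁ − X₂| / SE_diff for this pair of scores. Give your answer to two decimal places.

SEM = 9.100 * √(1 − 0.908) = 9.100 * √0.092 ≈ 9.100 * 0.303 ≈ 2.760
Standard error of the difference = 2.760·√2 ≈ 3.903
z = |31 − 34| / 3.903 = 3 / 3.903 ≈ 0.769

0.77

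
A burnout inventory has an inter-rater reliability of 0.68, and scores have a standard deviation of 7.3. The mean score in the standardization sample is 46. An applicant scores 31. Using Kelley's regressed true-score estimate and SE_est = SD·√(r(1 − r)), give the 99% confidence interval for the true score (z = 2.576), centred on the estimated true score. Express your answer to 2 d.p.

T̂ = r·X + (1 − r)·M = 0.68000·31 + 0.32000·46 = 21.08000 + 14.72000 ≈ 35.80000
SE_est = SD · √(r(1 − r)) = 7.30000 · √0.21760 ≈ 7.30000 · 0.46648 ≈ 3.40528
99% CI: 35.80000 ± 8.77199 ≈ (27.02801, 44.57199)

[27.03, 44.57]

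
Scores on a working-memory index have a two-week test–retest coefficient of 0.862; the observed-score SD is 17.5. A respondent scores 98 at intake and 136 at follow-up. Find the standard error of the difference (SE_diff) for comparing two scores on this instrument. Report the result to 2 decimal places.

SEM = 17.5000 × √(1 − 0.8620) = 17.5000 × √0.1380 ≃ 17.5000 × 0.3715 ≃ 6.5010
SE_diff = √2 × SEM ≃ 9.1937

9.19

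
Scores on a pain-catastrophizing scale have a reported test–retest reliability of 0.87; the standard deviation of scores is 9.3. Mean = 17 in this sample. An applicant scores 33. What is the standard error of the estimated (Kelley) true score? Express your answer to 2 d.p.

3.13

SE_est = SD * √(r(1 − r)) = 9.30000 * √0.11310 ≈ 9.30000 * 0.33630 ≈ 3.12762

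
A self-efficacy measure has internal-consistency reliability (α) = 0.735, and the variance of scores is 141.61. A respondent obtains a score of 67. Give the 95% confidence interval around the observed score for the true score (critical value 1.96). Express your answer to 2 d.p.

SD = √141.61 ≈ 11.90000
The standard error of measurement is 11.90000*√(1 − 0.73500) ≈ 11.90000*0.51478 ≈ 6.12590.
Margin = 1.96 * 6.12590 ≈ 12.00676
95% CI: 67 ± 12.00676 = [54.99324, 79.00676]

[54.99, 79.01]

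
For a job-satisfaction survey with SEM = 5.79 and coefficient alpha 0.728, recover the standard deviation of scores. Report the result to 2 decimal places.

σ = SEM·(1 − r)^(−1/2) ≈ 5.79·1.917 ≈ 11.102

11.10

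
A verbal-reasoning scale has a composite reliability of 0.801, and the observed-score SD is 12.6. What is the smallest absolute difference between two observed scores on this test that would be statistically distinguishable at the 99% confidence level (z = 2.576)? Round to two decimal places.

20.48

SEM = 12.60000 · √(1 − 0.80100) = 12.60000 · √0.19900 ≃ 12.60000 · 0.44609 ≃ 5.62079
Standard error of the difference = 5.62079·√2 ≃ 7.94899
Minimum reliable difference = 2.576 · SE_diff ≃ 2.576 · 7.94899 ≃ 20.47660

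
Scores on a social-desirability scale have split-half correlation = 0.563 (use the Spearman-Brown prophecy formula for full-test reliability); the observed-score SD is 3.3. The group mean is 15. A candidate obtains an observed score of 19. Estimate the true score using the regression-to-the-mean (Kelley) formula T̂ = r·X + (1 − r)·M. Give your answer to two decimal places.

Full-length reliability (Spearman-Brown) = 2(0.563)/(1+0.563) ≃ 0.72041
T̂ = 0.72041(19) + 0.27959(15) ≃ 17.88164

17.88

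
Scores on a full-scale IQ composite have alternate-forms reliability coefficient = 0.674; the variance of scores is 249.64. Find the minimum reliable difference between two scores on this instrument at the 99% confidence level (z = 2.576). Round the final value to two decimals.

SD = √249.64 ≈ 15.8000
SEM = 15.8000 × √(1 − 0.6740) = 15.8000 × √0.3260 ≈ 15.8000 × 0.5710 ≈ 9.0212
Standard error of the difference = 9.0212·√2 ≈ 12.7579
Smallest detectable difference = 2.576×12.7579 ≈ 32.8645

32.86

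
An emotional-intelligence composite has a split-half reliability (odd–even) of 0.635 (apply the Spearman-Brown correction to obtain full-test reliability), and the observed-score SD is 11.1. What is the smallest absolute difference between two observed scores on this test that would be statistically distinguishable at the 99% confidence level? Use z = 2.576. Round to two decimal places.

r_full = 2·0.635 / (1 + 0.635) ≈ 0.7768
The standard error of measurement is 11.1000·√(1 − 0.7768) ≈ 11.1000·0.4725 ≈ 5.2446.
SE_diff = SEM · √2 ≈ 5.2446 · 1.4142 ≈ 7.4170
Smallest detectable difference = 2.576·7.4170 ≈ 19.1061

19.11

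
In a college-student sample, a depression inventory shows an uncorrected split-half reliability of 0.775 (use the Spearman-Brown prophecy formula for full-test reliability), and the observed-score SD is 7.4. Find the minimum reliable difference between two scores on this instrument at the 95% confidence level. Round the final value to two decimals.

7.30

r_full = 2·0.775 / (1 + 0.775) ≈ 0.8732
SEM = 7.4000 × √(1 − 0.8732) = 7.4000 × √0.1268 ≈ 7.4000 × 0.3560 ≈ 2.6347
Standard error of the difference = 2.6347·√2 ≈ 3.7260
Minimum reliable difference = 1.96 × SE_diff ≈ 1.96 × 3.7260 ≈ 7.3029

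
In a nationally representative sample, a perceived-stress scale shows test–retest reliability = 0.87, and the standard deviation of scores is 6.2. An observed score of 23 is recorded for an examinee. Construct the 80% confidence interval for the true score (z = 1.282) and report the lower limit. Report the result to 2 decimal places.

The standard error of measurement is 6.20000·√(1 − 0.87000) ≈ 6.20000·0.36056 ≈ 2.23544.
Margin = 1.282 · 2.23544 ≈ 2.86584
Lower limit = 23 − 2.86584 ≈ 20.13416

20.13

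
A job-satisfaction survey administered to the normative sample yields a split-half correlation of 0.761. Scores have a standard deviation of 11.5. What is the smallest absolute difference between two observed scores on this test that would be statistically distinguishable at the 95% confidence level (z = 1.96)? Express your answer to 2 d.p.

Full-length reliability (Spearman-Brown) = 2(0.761)/(1+0.761) ≈ 0.864
SEM = 11.500 × √(1 − 0.864) = 11.500 × √0.136 ≈ 11.500 × 0.368 ≈ 4.237
Standard error of the difference = 4.237·√2 ≈ 5.991
Minimum reliable difference = 1.96 × SE_diff ≈ 1.96 × 5.991 ≈ 11.743

11.74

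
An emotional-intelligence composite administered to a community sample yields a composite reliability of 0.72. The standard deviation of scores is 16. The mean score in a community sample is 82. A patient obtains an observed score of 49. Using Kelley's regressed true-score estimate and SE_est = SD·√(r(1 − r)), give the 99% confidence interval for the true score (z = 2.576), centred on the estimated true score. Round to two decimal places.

[39.73, 76.75]

Estimated true score = 0.72000·49 + (1 − 0.72000)·82 ≈ 58.24000
SE_est = SD · √(r(1 − r)) = 16.00000 · √0.20160 ≈ 16.00000 · 0.44900 ≈ 7.18398
99% CI: 58.24000 ± 18.50594 ≈ (39.73406, 76.74594)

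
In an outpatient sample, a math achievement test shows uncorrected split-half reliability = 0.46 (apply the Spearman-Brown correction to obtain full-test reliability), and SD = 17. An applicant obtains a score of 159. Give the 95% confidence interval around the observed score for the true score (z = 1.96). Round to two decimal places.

[138.74, 179.26]

Full-length reliability (Spearman-Brown) = 2(0.46)/(1+0.46) ≈ 0.630
SEM = 17.000 * √(1 − 0.630) = 17.000 * √0.370 ≈ 17.000 * 0.608 ≈ 10.339
Half-width = 1.96*10.339 ≈ 20.264
CI = 159 ± 20.264 → [138.736, 179.264]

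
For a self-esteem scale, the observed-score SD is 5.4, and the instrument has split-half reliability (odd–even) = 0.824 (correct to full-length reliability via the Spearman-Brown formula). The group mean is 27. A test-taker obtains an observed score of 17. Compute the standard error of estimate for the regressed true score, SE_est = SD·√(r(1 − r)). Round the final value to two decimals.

1.59

Spearman-Brown: r = 2(0.824) / (1 + 0.824) = 1.648 / 1.824 ≃ 0.904
SE_est = SD × √(r(1 − r)) = 5.400 × √0.087 ≃ 5.400 × 0.295 ≃ 1.594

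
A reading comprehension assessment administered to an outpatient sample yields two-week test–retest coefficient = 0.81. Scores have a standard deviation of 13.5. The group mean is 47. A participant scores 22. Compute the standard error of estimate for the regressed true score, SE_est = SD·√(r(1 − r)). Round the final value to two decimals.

5.30

SE_est = 13.500·√[r(1 − r)] ≈ 5.296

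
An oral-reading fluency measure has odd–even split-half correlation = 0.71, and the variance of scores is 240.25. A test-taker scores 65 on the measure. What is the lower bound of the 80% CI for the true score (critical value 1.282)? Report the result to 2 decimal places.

56.82

SD = √240.25 ≈ 15.50000
r_full = 2·0.71 / (1 + 0.71) ≈ 0.83041
SEM = 15.50000*√(1 − 0.83041) ≈ 6.38311
1.282 * SEM ≈ 8.18315
Lower limit = 65 − 8.18315 ≈ 56.81685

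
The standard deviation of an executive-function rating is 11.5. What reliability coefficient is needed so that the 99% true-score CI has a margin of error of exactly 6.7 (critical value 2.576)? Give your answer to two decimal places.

Required SEM = 6.7 / 2.576 ≃ 2.601
Required reliability = 1 − (SEM/SD)² = 1 − 0.051 ≃ 0.949

0.95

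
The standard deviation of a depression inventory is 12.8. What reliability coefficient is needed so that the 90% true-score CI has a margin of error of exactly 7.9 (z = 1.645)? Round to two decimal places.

0.86

Required SEM = 7.9 / 1.645 ≈ 4.802
Required reliability = 1 − (SEM/SD)² = 1 − 0.141 ≈ 0.859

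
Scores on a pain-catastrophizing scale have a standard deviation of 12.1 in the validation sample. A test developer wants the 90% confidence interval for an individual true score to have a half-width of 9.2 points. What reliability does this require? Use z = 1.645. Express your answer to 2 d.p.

Required SEM = 9.2 / 1.645 ≈ 5.5927
r = 1 − (5.5927/12.1)² ≈ 1 − 0.2136 ≈ 0.7864

0.79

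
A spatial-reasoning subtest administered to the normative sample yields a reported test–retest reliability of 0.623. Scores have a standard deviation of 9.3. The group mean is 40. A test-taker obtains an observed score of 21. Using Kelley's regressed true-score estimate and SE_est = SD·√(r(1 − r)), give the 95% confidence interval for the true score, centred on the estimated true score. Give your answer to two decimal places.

[19.33, 37.00]

T̂ = r·X + (1 − r)·M = 0.623*21 + 0.377*40 = 13.083 + 15.080 ≈ 28.163
SE_est = 9.300·√[r(1 − r)] ≈ 4.507
CI = 28.163 ± 1.96 * 4.507 → [19.329, 36.997]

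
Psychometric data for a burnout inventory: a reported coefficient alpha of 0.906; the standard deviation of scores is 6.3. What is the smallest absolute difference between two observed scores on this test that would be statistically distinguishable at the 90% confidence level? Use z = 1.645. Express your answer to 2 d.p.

SEM = 6.300×√(1 − 0.906) ≃ 1.932
SE_diff = √2 × SEM ≃ 2.732
Minimum reliable difference = 1.645 × SE_diff ≃ 1.645 × 2.732 ≃ 4.494

4.49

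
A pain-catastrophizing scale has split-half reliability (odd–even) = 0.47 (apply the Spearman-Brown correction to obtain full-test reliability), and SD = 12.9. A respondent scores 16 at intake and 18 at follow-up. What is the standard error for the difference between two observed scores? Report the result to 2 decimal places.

r_full = 2·0.47 / (1 + 0.47) ≈ 0.639
The standard error of measurement is 12.900*√(1 − 0.639) ≈ 12.900*0.600 ≈ 7.746.
SE_diff = SEM * √2 ≈ 7.746 * 1.414 ≈ 10.954

10.95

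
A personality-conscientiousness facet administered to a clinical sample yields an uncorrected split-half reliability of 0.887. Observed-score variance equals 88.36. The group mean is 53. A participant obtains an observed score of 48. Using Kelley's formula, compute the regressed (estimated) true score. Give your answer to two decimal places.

48.30

Spearman-Brown: r = 2(0.887) / (1 + 0.887) = 1.774 / 1.887 ≈ 0.940
T̂ = 0.940(48) + 0.060(53) ≈ 48.299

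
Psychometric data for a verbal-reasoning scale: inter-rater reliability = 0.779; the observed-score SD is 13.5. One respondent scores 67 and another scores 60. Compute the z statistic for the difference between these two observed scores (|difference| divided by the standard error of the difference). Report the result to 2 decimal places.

SEM = 13.50000 · √(1 − 0.77900) = 13.50000 · √0.22100 ≃ 13.50000 · 0.47011 ≃ 6.34644
Standard error of the difference = 6.34644·√2 ≃ 8.97522
z = 7 / 8.97522 ≃ 0.77993

0.78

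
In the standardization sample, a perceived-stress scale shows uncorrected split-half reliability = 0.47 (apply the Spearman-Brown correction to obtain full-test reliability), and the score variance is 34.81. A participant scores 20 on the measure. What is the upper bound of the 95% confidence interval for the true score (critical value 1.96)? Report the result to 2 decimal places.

26.94

SD = √34.81 ≈ 5.9000
Full-length reliability (Spearman-Brown) = 2(0.47)/(1+0.47) ≈ 0.6395
SEM = 5.9000 · √(1 − 0.6395) = 5.9000 · √0.3605 ≈ 5.9000 · 0.6005 ≈ 3.5427
1.96 · SEM ≈ 6.9436
Upper bound: 20 + 6.9436 = 26.9436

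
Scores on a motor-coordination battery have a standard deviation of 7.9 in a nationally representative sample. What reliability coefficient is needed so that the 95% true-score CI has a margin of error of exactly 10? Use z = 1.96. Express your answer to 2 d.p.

SEM needed = half-width / z = 10/1.96 ≃ 5.102
r = 1 − (SEM / SD)² = 1 − (5.102 / 7.9)² ≃ 1 − 0.417 ≃ 0.583

0.58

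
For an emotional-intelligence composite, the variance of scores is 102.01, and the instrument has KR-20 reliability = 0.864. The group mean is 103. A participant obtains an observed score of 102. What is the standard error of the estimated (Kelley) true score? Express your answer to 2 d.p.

SD = √102.01 ≈ 10.100
SE_est = SD × √(r(1 − r)) = 10.100 × √0.118 ≈ 10.100 × 0.343 ≈ 3.462

3.46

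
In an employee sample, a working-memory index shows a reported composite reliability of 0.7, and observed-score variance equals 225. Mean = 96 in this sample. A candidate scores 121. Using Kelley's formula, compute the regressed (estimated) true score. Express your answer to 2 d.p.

113.50

Estimated true score = 0.700·121 + (1 − 0.700)·96 ≈ 113.500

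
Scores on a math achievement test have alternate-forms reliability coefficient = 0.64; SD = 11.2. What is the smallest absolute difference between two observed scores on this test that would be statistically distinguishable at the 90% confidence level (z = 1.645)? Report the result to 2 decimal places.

SEM = 11.200*√(1 − 0.640) ≈ 6.720
SE_diff = SEM * √2 ≈ 6.720 * 1.414 ≈ 9.504
Smallest detectable difference = 1.645*9.504 ≈ 15.633

15.63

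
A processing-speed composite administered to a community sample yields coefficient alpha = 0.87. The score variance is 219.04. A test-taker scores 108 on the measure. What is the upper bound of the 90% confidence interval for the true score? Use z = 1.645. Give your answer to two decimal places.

116.78

SD = √219.04 ≃ 14.800
SEM = 14.800 × √(1 − 0.870) = 14.800 × √0.130 ≃ 14.800 × 0.361 ≃ 5.336
1.645 × SEM ≃ 8.778
Upper limit = 108 + 8.778 ≃ 116.778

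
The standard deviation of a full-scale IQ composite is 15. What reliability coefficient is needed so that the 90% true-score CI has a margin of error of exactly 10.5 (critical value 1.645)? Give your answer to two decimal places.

0.82

SEM needed = half-width / z = 10.5/1.645 ≈ 6.383
Required reliability = 1 − (SEM/SD)² = 1 − 0.181 ≈ 0.819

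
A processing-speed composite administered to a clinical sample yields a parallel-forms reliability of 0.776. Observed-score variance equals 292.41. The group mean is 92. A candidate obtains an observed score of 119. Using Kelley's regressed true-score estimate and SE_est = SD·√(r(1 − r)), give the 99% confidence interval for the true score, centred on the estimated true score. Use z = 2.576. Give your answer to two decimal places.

SD = √292.41 ≈ 17.1000
Estimated true score = 0.7760×119 + (1 − 0.7760)×92 ≈ 112.9520
SE_est = SD × √(r(1 − r)) = 17.1000 × √0.1738 ≈ 17.1000 × 0.4169 ≈ 7.1294
99% CI: 112.9520 ± 18.3652 ≈ (94.5868, 131.3172)

[94.59, 131.32]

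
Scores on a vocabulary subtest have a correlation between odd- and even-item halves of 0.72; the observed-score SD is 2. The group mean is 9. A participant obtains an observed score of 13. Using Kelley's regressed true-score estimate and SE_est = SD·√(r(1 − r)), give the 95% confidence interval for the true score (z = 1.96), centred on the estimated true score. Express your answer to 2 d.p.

[10.90, 13.80]

Full-length reliability (Spearman-Brown) = 2(0.72)/(1+0.72) ≈ 0.8372
T̂ = r·X + (1 − r)·M = 0.8372×13 + 0.1628×9 ≈ 10.8837 + 1.4651 ≈ 12.3488
SE_est = 2.0000×√(0.8372×0.1628) ≈ 0.7383
CI = 12.3488 ± 1.96 × 0.7383 → [10.9017, 13.7960]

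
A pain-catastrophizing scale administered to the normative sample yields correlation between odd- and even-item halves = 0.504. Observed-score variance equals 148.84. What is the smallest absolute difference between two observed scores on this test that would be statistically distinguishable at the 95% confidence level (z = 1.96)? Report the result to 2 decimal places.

19.42

SD = √148.84 ≈ 12.2000
Spearman-Brown: r = 2(0.504) / (1 + 0.504) = 1.0080 / 1.5040 ≈ 0.6702
SEM = 12.2000·√(1 − 0.6702) ≈ 7.0061
Standard error of the difference = 7.0061·√2 ≈ 9.9081
Minimum reliable difference = 1.96 · SE_diff ≈ 1.96 · 9.9081 ≈ 19.4199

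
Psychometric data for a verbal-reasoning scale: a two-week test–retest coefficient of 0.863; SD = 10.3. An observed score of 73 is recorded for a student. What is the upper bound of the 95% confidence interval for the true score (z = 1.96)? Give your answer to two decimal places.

SEM = 10.300 · √(1 − 0.863) = 10.300 · √0.137 ≈ 10.300 · 0.370 ≈ 3.812
Margin = 1.96 · 3.812 ≈ 7.472
Upper bound: 73 + 7.472 = 80.472

80.47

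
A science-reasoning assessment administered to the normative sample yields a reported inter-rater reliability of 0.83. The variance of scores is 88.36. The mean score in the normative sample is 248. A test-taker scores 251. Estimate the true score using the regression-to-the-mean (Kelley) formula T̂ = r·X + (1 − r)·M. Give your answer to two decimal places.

250.49

Estimated true score = 0.8300*251 + (1 − 0.8300)*248 ≈ 250.4900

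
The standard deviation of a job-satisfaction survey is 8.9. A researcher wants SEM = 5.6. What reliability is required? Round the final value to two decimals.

Required reliability = 1 − (SEM/SD)² = 1 − 0.396 ≈ 0.604

0.60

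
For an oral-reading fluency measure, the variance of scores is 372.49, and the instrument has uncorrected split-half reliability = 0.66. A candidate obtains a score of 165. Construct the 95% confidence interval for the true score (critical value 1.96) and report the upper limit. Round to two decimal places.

182.12

SD = √372.49 ≈ 19.30000
Spearman-Brown: r = 2(0.66) / (1 + 0.66) = 1.32000 / 1.66000 ≈ 0.79518
SEM = 19.30000×√(1 − 0.79518) ≈ 8.73459
1.96 × SEM ≈ 17.11980
Upper limit = 165 + 17.11980 ≈ 182.11980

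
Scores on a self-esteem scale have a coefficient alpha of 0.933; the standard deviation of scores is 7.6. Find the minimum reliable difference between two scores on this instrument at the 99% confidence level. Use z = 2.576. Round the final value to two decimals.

7.17

SEM = 7.600 × √(1 − 0.933) = 7.600 × √0.067 ≈ 7.600 × 0.259 ≈ 1.967
SE_diff = SEM × √2 ≈ 1.967 × 1.414 ≈ 2.782
Smallest detectable difference = 2.576×2.782 ≈ 7.167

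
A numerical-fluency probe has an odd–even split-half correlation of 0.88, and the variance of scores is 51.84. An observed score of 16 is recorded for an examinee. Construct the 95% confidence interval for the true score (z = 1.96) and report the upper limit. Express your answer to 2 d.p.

19.57

SD = √51.84 = 7.2000
Full-length reliability (Spearman-Brown) = 2(0.88)/(1+0.88) ≃ 0.9362
SEM = 7.2000 · √(1 − 0.9362) = 7.2000 · √0.0638 ≃ 7.2000 · 0.2526 ≃ 1.8190
1.96 · SEM ≃ 3.5653
Upper limit = 16 + 3.5653 ≃ 19.5653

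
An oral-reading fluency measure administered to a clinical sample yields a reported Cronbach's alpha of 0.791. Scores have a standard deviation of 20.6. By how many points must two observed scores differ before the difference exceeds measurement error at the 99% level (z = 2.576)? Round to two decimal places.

SEM = 20.600·√(1 − 0.791) ≈ 9.418
SE_diff = √2 · SEM ≈ 13.319
Minimum reliable difference = 2.576 · SE_diff ≈ 2.576 · 13.319 ≈ 34.308

34.31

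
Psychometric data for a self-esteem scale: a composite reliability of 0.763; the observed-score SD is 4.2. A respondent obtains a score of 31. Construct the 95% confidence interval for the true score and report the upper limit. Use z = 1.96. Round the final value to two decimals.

SEM = 4.200 · √(1 − 0.763) = 4.200 · √0.237 ≈ 4.200 · 0.487 ≈ 2.045
Half-width = 1.96·2.045 ≈ 4.008
Upper limit = 31 + 4.008 ≈ 35.008

35.01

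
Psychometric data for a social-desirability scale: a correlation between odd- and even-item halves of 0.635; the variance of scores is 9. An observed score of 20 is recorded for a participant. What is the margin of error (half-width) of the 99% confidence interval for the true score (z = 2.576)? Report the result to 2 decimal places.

3.65

SD = √9 = 3.000
Spearman-Brown: r = 2(0.635) / (1 + 0.635) = 1.270 / 1.635 ≃ 0.777
The standard error of measurement is 3.000*√(1 − 0.777) ≃ 3.000*0.472 ≃ 1.417.
Margin = 2.576 * 1.417 ≃ 3.651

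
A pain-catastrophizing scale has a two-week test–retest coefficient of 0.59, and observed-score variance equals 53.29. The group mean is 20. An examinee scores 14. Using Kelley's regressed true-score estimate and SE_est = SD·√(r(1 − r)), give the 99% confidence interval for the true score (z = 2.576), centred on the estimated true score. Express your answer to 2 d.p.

SD = √53.29 = 7.300
Estimated true score = 0.590*14 + (1 − 0.590)*20 ≈ 16.460
SE_est = SD * √(r(1 − r)) = 7.300 * √0.242 ≈ 7.300 * 0.492 ≈ 3.590
CI = 16.460 ± 2.576 * 3.590 → [7.211, 25.709]

[7.21, 25.71]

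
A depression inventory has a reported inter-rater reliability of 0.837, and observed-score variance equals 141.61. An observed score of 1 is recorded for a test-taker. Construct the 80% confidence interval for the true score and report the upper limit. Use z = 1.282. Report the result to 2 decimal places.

SD = √141.61 ≈ 11.9000
SEM = 11.9000×√(1 − 0.8370) ≈ 4.8044
Margin = 1.282 × 4.8044 ≈ 6.1593
Upper bound: 1 + 6.1593 = 7.1593

7.16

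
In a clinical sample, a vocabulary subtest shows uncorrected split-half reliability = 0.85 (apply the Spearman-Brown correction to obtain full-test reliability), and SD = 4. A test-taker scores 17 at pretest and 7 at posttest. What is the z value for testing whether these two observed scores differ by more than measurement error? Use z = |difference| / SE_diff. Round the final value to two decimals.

6.21

r_full = 2·0.85 / (1 + 0.85) ≈ 0.9189
SEM = 4.0000 × √(1 − 0.9189) = 4.0000 × √0.0811 ≈ 4.0000 × 0.2847 ≈ 1.1390
SE_diff = SEM × √2 ≈ 1.1390 × 1.4142 ≈ 1.6108
z = 10 / 1.6108 ≈ 6.2082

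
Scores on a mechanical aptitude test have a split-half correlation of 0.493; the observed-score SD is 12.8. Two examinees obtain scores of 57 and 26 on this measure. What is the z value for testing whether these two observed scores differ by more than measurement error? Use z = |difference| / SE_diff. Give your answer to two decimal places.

r_full = 2·0.493 / (1 + 0.493) ≈ 0.660
The standard error of measurement is 12.800·√(1 − 0.660) ≈ 12.800·0.583 ≈ 7.459.
SE_diff = SEM · √2 ≈ 7.459 · 1.414 ≈ 10.549
z = |57 − 26| / 10.549 = 31 / 10.549 ≈ 2.939

2.94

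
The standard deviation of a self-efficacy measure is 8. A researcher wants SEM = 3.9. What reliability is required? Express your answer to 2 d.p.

0.76

r = 1 − (3.9000/8)² ≃ 1 − 0.2377 ≃ 0.7623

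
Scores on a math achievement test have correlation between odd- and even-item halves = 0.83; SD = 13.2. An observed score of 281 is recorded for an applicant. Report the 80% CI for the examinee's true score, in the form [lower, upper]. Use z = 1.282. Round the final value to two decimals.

r_full = 2·0.83 / (1 + 0.83) ≈ 0.90710
SEM = 13.20000 · √(1 − 0.90710) = 13.20000 · √0.09290 ≈ 13.20000 · 0.30479 ≈ 4.02321
1.282 · SEM ≈ 5.15776
Interval: (275.84224, 286.15776)

[275.84, 286.16]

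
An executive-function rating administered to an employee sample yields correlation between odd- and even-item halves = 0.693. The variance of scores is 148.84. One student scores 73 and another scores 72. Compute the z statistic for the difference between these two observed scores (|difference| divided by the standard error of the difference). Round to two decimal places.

σ = 148.84^(1/2) = 12.2000
Spearman-Brown: r = 2(0.693) / (1 + 0.693) = 1.3860 / 1.6930 ≈ 0.8187
The standard error of measurement is 12.2000·√(1 − 0.8187) ≈ 12.2000·0.4258 ≈ 5.1952.
SE_diff = √2 · SEM ≈ 7.3471
z = 1 / 7.3471 ≈ 0.1361

0.14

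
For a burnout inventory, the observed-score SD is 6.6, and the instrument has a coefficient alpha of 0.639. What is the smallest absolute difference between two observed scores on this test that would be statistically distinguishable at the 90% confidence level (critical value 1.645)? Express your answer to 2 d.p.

9.23

SEM = 6.6000 × √(1 − 0.6390) = 6.6000 × √0.3610 ≈ 6.6000 × 0.6008 ≈ 3.9655
SE_diff = SEM × √2 ≈ 3.9655 × 1.4142 ≈ 5.6081
Minimum reliable difference = 1.645 × SE_diff ≈ 1.645 × 5.6081 ≈ 9.2253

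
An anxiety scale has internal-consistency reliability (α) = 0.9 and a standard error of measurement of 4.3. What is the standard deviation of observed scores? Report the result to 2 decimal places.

SD = SEM / √(1 − r) = 4.3 / √0.100 ≈ 4.3 / 0.316 ≈ 13.598

13.60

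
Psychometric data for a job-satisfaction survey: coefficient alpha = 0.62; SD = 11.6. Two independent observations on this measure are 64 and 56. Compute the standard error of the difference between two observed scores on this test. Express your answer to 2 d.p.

SEM = 11.60000 × √(1 − 0.62000) = 11.60000 × √0.38000 ≈ 11.60000 × 0.61644 ≈ 7.15072
Standard error of the difference = 7.15072·√2 ≈ 10.11265

10.11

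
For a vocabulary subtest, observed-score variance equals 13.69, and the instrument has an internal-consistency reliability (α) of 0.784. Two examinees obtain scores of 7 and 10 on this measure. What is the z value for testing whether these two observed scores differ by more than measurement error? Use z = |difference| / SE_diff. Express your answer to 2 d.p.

1.23

σ = 13.69^(1/2) = 3.7000
SEM = 3.7000·√(1 − 0.7840) ≈ 1.7196
SE_diff = √2 · SEM ≈ 2.4319
z = |7 − 10| / 2.4319 = 3 / 2.4319 ≈ 1.2336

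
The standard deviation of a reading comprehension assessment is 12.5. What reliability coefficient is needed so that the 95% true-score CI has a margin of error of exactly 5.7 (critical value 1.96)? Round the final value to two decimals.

0.95

SEM needed = half-width / z = 5.7/1.96 ≈ 2.908
r = 1 − (2.908/12.5)² ≈ 1 − 0.054 ≈ 0.946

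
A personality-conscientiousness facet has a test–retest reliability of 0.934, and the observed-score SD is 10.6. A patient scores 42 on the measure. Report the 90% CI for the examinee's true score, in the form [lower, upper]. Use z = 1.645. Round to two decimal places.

[37.52, 46.48]

SEM = 10.6000*√(1 − 0.9340) ≈ 2.7232
1.645 * SEM ≈ 4.4796
90% CI: 42 ± 4.4796 = [37.5204, 46.4796]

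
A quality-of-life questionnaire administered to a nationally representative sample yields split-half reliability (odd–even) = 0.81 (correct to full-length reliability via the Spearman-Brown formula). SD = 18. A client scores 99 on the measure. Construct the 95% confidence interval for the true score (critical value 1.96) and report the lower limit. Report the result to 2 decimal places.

87.57

Full-length reliability (Spearman-Brown) = 2(0.81)/(1+0.81) ≈ 0.89503
SEM = 18.00000 · √(1 − 0.89503) = 18.00000 · √0.10497 ≈ 18.00000 · 0.32399 ≈ 5.83190
1.96 · SEM ≈ 11.43052
Lower limit = 99 − 11.43052 ≈ 87.56948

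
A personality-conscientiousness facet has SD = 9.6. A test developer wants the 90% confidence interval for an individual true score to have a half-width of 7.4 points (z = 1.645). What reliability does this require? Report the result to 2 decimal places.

0.78

SEM needed = half-width / z = 7.4/1.645 ≈ 4.4985
r = 1 − (4.4985/9.6)² ≈ 1 − 0.2196 ≈ 0.7804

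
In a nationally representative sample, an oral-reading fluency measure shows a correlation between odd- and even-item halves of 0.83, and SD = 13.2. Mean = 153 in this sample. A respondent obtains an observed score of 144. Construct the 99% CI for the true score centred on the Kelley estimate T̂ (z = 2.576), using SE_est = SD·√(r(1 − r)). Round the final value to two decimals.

[134.97, 154.71]

Full-length reliability (Spearman-Brown) = 2(0.83)/(1+0.83) ≃ 0.9071
T̂ = 0.9071(144) + 0.0929(153) ≃ 144.8361
SE_est = SD * √(r(1 − r)) = 13.2000 * √0.0843 ≃ 13.2000 * 0.2903 ≃ 3.8318
99% CI: 144.8361 ± 9.8707 ≃ (134.9654, 154.7067)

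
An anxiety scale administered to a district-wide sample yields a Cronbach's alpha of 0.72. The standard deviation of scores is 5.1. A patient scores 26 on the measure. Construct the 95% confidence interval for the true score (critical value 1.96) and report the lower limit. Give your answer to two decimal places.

20.71

The standard error of measurement is 5.100×√(1 − 0.720) ≈ 5.100×0.529 ≈ 2.699.
Half-width = 1.96×2.699 ≈ 5.289
Lower limit = 26 − 5.289 ≈ 20.711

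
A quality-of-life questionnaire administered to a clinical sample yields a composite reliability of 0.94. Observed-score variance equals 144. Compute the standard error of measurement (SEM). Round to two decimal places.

SD = √144 ≈ 12.000
The standard error of measurement is 12.000×√(1 − 0.940) ≈ 12.000×0.245 ≈ 2.939.

2.94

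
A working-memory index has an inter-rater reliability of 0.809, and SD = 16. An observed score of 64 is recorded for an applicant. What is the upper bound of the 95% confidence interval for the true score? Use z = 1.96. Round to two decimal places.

SEM = 16.000 · √(1 − 0.809) = 16.000 · √0.191 ≃ 16.000 · 0.437 ≃ 6.993
1.96 · SEM ≃ 13.705
Upper limit = 64 + 13.705 ≃ 77.705

77.71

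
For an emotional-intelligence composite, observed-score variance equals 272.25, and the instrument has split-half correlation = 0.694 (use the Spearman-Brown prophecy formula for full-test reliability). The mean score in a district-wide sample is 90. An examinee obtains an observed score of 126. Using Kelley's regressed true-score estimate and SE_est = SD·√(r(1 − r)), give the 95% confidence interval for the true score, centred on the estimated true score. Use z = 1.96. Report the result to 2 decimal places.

[107.06, 131.94]

σ = 272.25^(1/2) = 16.500
Spearman-Brown: r = 2(0.694) / (1 + 0.694) = 1.388 / 1.694 ≈ 0.819
Estimated true score = 0.819*126 + (1 − 0.819)*90 ≈ 119.497
SE_est = SD * √(r(1 − r)) = 16.500 * √0.148 ≈ 16.500 * 0.385 ≈ 6.348
CI = 119.497 ± 1.96 * 6.348 → [107.055, 131.939]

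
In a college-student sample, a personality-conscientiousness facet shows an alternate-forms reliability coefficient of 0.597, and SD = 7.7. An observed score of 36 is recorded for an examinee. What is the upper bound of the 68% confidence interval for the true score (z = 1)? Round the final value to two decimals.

40.89

SEM = 7.700 * √(1 − 0.597) = 7.700 * √0.403 ≈ 7.700 * 0.635 ≈ 4.888
Half-width = 1*4.888 ≈ 4.888
Upper limit = 36 + 4.888 ≈ 40.888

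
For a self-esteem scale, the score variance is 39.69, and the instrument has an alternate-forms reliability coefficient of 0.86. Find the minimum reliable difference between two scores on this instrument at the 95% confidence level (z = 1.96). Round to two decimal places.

6.53

SD = √39.69 = 6.3000
SEM = 6.3000 · √(1 − 0.8600) = 6.3000 · √0.1400 ≈ 6.3000 · 0.3742 ≈ 2.3572
SE_diff = √2 · SEM ≈ 3.3336
Smallest detectable difference = 1.96·3.3336 ≈ 6.5339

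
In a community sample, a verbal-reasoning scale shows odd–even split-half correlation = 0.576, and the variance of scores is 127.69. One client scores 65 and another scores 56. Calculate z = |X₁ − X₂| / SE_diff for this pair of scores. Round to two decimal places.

SD = √127.69 ≈ 11.30000
Spearman-Brown: r = 2(0.576) / (1 + 0.576) = 1.15200 / 1.57600 ≈ 0.73096
SEM = 11.30000·√(1 − 0.73096) ≈ 5.86116
Standard error of the difference = 5.86116·√2 ≈ 8.28893
z = 9 / 8.28893 ≈ 1.08579

1.09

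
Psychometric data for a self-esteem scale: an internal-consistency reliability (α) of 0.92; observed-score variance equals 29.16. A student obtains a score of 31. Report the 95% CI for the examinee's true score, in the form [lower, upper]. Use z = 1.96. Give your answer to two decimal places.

[28.01, 33.99]

SD = √29.16 = 5.400
The standard error of measurement is 5.400×√(1 − 0.920) ≃ 5.400×0.283 ≃ 1.527.
Margin = 1.96 × 1.527 ≃ 2.994
95% CI: 31 ± 2.994 = [28.006, 33.994]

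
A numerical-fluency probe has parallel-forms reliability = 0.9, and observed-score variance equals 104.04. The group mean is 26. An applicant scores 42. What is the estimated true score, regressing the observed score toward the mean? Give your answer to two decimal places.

40.40

Estimated true score = 0.90000·42 + (1 − 0.90000)·26 ≃ 40.40000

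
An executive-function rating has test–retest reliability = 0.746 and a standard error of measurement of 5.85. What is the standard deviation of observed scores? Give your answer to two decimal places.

SD = SEM / √(1 − r) = 5.85 / √0.254 ≃ 5.85 / 0.504 ≃ 11.608

11.61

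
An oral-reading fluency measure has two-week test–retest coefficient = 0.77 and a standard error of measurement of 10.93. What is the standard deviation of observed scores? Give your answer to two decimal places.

SD = 10.93 / √(1 − 0.77) ≈ 22.7906

22.79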